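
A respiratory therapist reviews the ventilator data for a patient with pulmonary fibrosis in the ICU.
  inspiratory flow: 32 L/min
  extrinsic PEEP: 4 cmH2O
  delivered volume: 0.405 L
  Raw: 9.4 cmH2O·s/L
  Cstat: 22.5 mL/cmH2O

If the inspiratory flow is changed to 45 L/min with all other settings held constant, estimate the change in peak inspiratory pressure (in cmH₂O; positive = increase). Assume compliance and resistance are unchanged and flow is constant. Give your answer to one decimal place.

Flow: 32 L/min ÷ 60 = 0.5333 L/s.
New flow: 45 L/min ÷ 60 = 0.75 L/s.
PIP = Vt/C + R·V̇ + PEEP (constant-flow equation of motion).
Only the resistive term changes: ΔPIP = R × ΔV̇ = 9.4 × (0.75 − 0.5333) = 9.4 × 0.2167 = 2.037 cmH2O.

2.0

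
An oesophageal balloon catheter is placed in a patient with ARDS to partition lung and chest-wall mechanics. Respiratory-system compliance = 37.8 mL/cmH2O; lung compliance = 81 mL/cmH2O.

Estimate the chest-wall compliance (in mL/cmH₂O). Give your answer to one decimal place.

70.9

1/Ccw = 1/Crs − 1/CL.
1/Ccw = 1/37.8 − 1/81 = 0.01411.
Ccw = 70.872 mL/cmH2O.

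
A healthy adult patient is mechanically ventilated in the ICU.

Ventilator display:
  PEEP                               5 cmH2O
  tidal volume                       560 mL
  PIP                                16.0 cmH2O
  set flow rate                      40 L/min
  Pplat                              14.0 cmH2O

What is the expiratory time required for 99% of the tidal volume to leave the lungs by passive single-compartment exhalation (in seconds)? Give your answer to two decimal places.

Flow: 40 L/min ÷ 60 = 0.6667 L/s.
R = (PIP − Pplat)/V̇ = (16.0 − 14.0) / 0.6667 = 2.0/0.6667 = 3.0 cmH2O·s/L.
C = Vt/(Pplat − PEEP) = 560.0 / (14.0 − 5) = 560.0/9.0 = 62.222 mL/cmH2O.
τ = R × C = 3.0 × 0.06222 L/cmH2O = 0.1867 s.
t = −τ·ln(1 − 0.99) = −0.1867·ln(0.01) = 0.8598 s.

0.86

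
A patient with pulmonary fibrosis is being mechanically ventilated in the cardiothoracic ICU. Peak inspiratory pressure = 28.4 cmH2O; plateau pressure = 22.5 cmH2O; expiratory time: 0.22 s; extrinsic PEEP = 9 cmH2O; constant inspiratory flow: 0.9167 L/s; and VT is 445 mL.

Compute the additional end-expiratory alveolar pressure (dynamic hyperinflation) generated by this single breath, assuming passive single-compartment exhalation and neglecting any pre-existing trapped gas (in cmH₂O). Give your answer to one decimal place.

R = (PIP − Pplat)/V̇ = (28.4 − 22.5) / 0.9167 = 5.9/0.9167 = 6.436 cmH2O·s/L.
C = Vt/(Pplat − PEEP) = 445.0 / (22.5 − 9) = 445.0/13.5 = 32.963 mL/cmH2O.
τ = R × C = 6.436 × 0.03296 L/cmH2O = 0.2121 s.
Fraction remaining = e^(−Te/τ) = e^(−0.22/0.2121) = 0.3544; trapped volume = 445.0 × 0.3544 = 157.71 mL.
Additional alveolar pressure from trapping ≈ V_trapped / C = 157.71 / 32.963 = 4.784 cmH2O.

4.8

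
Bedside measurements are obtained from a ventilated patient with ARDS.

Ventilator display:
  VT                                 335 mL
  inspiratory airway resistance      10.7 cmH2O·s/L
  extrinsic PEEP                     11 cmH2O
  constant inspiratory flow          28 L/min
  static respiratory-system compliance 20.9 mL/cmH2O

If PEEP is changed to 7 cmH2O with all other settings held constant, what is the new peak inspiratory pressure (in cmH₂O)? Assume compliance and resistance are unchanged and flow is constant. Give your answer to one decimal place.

Flow: 28 L/min ÷ 60 = 0.4667 L/s.
PIP = Vt/C + R·V̇ + PEEP (constant-flow equation of motion).
Only the baseline term changes: ΔPIP = ΔPEEP = 7 − 11 = -4.0 cmH2O.
Original PIP = 335/20.9 + 10.7×0.4667 + 11 = 32.022 cmH2O; new PIP = 32.022 + (-4.0) = 28.022 cmH2O.

28.0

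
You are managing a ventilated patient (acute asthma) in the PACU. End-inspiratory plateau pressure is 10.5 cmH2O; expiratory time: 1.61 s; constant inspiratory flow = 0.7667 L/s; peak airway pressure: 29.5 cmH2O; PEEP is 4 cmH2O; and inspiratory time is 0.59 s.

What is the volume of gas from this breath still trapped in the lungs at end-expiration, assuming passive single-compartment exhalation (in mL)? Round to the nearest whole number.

178

Vt = flow × Ti = 0.7667 L/s × 0.59 s × 1000 mL/L = 452.35 mL.
R = (PIP − Pplat)/V̇ = (29.5 − 10.5) / 0.7667 = 19.0/0.7667 = 24.782 cmH2O·s/L.
C = Vt/(Pplat − PEEP) = 452.35 / (10.5 − 4) = 452.35/6.5 = 69.592 mL/cmH2O.
τ = R × C = 24.782 × 0.06959 L/cmH2O = 1.725 s.
Fraction remaining = e^(−Te/τ) = e^(−1.61/1.725) = 0.3932.
Trapped volume = 452.35 × 0.3932 = 177.86 mL.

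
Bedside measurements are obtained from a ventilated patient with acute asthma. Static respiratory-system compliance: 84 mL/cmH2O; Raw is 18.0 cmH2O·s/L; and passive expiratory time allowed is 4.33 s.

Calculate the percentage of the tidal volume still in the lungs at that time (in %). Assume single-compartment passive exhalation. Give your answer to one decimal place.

5.7

τ = R × C = 18.0 × 84 mL/cmH2O = 18.0 × 0.084 L/cmH2O = 1.512 s.
Passive exhalation: V(t)/V₀ = e^(−t/τ) = e^(−4.33/1.512) = 0.05705.
Fraction remaining = 0.05705 → 5.705%.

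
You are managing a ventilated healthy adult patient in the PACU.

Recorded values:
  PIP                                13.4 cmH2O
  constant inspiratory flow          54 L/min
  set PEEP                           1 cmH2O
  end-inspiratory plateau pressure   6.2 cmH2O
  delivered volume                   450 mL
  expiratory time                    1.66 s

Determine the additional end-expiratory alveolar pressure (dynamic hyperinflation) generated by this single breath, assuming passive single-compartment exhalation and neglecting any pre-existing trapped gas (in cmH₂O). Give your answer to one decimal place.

Flow: 54 L/min ÷ 60 = 0.9 L/s.
R = (PIP − Pplat)/V̇ = (13.4 − 6.2) / 0.9 = 7.2/0.9 = 8.0 cmH2O·s/L.
C = Vt/(Pplat − PEEP) = 450.0 / (6.2 − 1) = 450.0/5.2 = 86.538 mL/cmH2O.
τ = R × C = 8.0 × 0.08654 L/cmH2O = 0.6923 s.
Fraction remaining = e^(−Te/τ) = e^(−1.66/0.6923) = 0.09092; trapped volume = 450.0 × 0.09092 = 40.914 mL.
Additional alveolar pressure from trapping ≈ V_trapped / C = 40.914 / 86.538 = 0.4728 cmH2O.

0.5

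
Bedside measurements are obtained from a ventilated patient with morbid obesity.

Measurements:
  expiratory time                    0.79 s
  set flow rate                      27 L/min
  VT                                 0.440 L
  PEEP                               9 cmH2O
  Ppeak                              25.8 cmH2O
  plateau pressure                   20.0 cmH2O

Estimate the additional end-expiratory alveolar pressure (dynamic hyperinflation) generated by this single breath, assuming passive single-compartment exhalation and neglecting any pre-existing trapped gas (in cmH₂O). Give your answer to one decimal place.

Flow: 27 L/min ÷ 60 = 0.45 L/s.
R = (PIP − Pplat)/V̇ = (25.8 − 20.0) / 0.45 = 5.8/0.45 = 12.889 cmH2O·s/L.
C = Vt/(Pplat − PEEP) = 440.0 / (20.0 − 9) = 440.0/11.0 = 40.0 mL/cmH2O.
τ = R × C = 12.889 × 0.04 L/cmH2O = 0.5156 s.
Fraction remaining = e^(−Te/τ) = e^(−0.79/0.5156) = 0.2161; trapped volume = 440.0 × 0.2161 = 95.084 mL.
Additional alveolar pressure from trapping ≈ V_trapped / C = 95.084 / 40.0 = 2.377 cmH2O.

2.4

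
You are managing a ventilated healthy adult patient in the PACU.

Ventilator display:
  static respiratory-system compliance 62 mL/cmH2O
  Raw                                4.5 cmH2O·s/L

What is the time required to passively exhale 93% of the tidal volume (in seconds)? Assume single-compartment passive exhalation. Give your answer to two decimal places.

0.74

τ = R × C = 4.5 × 62 mL/cmH2O = 4.5 × 0.062 L/cmH2O = 0.279 s.
Exhaled fraction f = 1 − e^(−t/τ) → t = −τ·ln(1 − f) = −0.279·ln(0.07) = 0.7419 s.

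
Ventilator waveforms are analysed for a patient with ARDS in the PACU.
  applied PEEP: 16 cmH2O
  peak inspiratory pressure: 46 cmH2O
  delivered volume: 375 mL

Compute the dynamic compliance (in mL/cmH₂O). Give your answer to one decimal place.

12.5

Dynamic compliance = Vt / (PIP − PEEP) = 375 / (46 − 16) = 375 / 30.0 = 12.5 mL/cmH2O.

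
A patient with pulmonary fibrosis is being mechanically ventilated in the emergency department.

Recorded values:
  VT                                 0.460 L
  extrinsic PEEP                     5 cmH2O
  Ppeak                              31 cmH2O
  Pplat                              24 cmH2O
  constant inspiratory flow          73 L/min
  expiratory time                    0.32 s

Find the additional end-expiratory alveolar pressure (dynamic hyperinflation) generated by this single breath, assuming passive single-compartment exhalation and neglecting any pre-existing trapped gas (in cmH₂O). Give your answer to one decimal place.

Flow: 73 L/min ÷ 60 = 1.2167 L/s.
R = (PIP − Pplat)/V̇ = (31 − 24) / 1.2167 = 7.0/1.2167 = 5.753 cmH2O·s/L.
C = Vt/(Pplat − PEEP) = 460.0 / (24 − 5) = 460.0/19.0 = 24.211 mL/cmH2O.
τ = R × C = 5.753 × 0.02421 L/cmH2O = 0.1393 s.
Fraction remaining = e^(−Te/τ) = e^(−0.32/0.1393) = 0.1005; trapped volume = 460.0 × 0.1005 = 46.23 mL.
Additional alveolar pressure from trapping ≈ V_trapped / C = 46.23 / 24.211 = 1.909 cmH2O.

1.9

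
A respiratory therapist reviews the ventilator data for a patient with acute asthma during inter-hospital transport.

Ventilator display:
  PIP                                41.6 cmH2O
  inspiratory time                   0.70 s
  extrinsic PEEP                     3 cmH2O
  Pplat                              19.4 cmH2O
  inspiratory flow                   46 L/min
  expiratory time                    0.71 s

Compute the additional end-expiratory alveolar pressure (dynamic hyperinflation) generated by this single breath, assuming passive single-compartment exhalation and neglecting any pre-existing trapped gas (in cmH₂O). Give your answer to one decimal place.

7.8

Flow: 46 L/min ÷ 60 = 0.7667 L/s.
Vt = flow × Ti = 0.7667 L/s × 0.70 s × 1000 mL/L = 536.69 mL.
R = (PIP − Pplat)/V̇ = (41.6 − 19.4) / 0.7667 = 22.2/0.7667 = 28.955 cmH2O·s/L.
C = Vt/(Pplat − PEEP) = 536.69 / (19.4 − 3) = 536.69/16.4 = 32.725 mL/cmH2O.
τ = R × C = 28.955 × 0.03273 L/cmH2O = 0.9477 s.
Fraction remaining = e^(−Te/τ) = e^(−0.71/0.9477) = 0.4728; trapped volume = 536.69 × 0.4728 = 253.75 mL.
Additional alveolar pressure from trapping ≈ V_trapped / C = 253.75 / 32.725 = 7.754 cmH2O.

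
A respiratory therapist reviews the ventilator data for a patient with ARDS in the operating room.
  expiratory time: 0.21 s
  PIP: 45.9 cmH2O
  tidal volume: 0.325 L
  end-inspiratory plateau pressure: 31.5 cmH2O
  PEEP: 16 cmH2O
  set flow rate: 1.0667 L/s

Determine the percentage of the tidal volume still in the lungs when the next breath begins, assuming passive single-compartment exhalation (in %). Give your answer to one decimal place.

47.6

R = (PIP − Pplat)/V̇ = (45.9 − 31.5) / 1.0667 = 14.4/1.0667 = 13.5 cmH2O·s/L.
C = Vt/(Pplat − PEEP) = 325.0 / (31.5 − 16) = 325.0/15.5 = 20.968 mL/cmH2O.
τ = R × C = 13.5 × 0.02097 L/cmH2O = 0.2831 s.
Fraction remaining at end-expiration = e^(−Te/τ) = e^(−0.21/0.2831) = 0.4763 → 47.63%.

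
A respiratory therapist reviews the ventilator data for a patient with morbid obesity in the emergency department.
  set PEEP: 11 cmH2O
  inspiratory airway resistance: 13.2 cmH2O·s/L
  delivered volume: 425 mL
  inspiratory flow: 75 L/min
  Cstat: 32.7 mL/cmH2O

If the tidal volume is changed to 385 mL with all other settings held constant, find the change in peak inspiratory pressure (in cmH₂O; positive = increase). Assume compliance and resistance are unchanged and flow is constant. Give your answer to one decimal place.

PIP = Vt/C + R·V̇ + PEEP (constant-flow equation of motion).
Only the elastic term changes: ΔPIP = ΔVt / C = (385 − 425) / 32.7 = -1.223 cmH2O.

-1.2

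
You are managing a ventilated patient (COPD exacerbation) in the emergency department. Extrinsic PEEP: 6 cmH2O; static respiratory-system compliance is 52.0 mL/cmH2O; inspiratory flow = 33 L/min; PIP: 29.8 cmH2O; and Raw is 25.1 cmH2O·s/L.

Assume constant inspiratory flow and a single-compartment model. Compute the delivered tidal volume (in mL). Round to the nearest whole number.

520

Flow: 33 L/min ÷ 60 = 0.55 L/s.
Equation of motion (constant flow): PIP = Vt/C + R·V̇ + PEEP.
Vt/C = PIP − R·V̇ − PEEP = 29.8 − 13.805 − 6 = 9.995 cmH2O.
Vt = C × 9.995 = 52.0 × 9.995 = 519.74 mL.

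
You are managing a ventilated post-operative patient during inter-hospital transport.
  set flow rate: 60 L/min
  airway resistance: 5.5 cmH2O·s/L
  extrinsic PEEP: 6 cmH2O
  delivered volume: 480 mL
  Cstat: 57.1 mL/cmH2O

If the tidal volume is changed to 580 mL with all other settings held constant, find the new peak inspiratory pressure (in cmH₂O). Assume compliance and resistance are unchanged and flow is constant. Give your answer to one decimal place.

Flow: 60 L/min ÷ 60 = 1 L/s.
PIP = Vt/C + R·V̇ + PEEP (constant-flow equation of motion).
Only the elastic term changes: ΔPIP = ΔVt / C = (580 − 480) / 57.1 = 1.751 cmH2O.
Original PIP = 480/57.1 + 5.5×1 + 6 = 19.906 cmH2O; new PIP = 19.906 + (1.751) = 21.657 cmH2O.

21.7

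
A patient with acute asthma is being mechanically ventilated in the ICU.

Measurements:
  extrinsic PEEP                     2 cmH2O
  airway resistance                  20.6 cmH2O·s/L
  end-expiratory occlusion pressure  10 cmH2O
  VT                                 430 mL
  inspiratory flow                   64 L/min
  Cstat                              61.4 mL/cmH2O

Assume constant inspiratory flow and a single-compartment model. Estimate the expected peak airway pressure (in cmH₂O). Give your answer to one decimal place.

39.0

Flow: 64 L/min ÷ 60 = 1.0667 L/s.
Total PEEP = 10 cmH2O (set 2 + intrinsic 8); this is the baseline alveolar pressure.
Equation of motion (constant flow): PIP = Vt/C + R·V̇ + PEEP.
PIP = 430/61.4 + 20.6×1.0667 + 10 = 7.003 + 21.974 + 10 = 38.977 cmH2O.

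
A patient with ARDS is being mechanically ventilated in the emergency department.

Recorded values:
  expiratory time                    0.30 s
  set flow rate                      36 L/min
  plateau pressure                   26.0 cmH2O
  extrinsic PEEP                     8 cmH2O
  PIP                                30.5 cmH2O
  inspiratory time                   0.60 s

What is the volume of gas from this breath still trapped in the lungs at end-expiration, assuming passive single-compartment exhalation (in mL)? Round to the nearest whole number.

49

Flow: 36 L/min ÷ 60 = 0.6 L/s.
Vt = flow × Ti = 0.6 L/s × 0.60 s × 1000 mL/L = 360.0 mL.
R = (PIP − Pplat)/V̇ = (30.5 − 26.0) / 0.6 = 4.5/0.6 = 7.5 cmH2O·s/L.
C = Vt/(Pplat − PEEP) = 360.0 / (26.0 − 8) = 360.0/18.0 = 20.0 mL/cmH2O.
τ = R × C = 7.5 × 0.02 L/cmH2O = 0.15 s.
Fraction remaining = e^(−Te/τ) = e^(−0.30/0.15) = 0.1353.
Trapped volume = 360.0 × 0.1353 = 48.708 mL.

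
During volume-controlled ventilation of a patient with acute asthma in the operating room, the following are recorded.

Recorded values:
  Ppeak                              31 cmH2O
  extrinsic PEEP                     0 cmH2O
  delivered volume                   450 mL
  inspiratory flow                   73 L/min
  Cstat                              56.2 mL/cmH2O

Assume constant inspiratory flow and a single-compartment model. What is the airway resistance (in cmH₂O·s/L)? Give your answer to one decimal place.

Flow: 73 L/min ÷ 60 = 1.2167 L/s.
Equation of motion (constant flow): PIP = Vt/C + R·V̇ + PEEP.
R·V̇ = PIP − Vt/C − PEEP = 31 − 450/56.2 − 0 = 31 − 8.007 − 0 = 22.993 cmH2O.
R = 22.993 / 1.2167 = 18.898 cmH2O·s/L.

18.9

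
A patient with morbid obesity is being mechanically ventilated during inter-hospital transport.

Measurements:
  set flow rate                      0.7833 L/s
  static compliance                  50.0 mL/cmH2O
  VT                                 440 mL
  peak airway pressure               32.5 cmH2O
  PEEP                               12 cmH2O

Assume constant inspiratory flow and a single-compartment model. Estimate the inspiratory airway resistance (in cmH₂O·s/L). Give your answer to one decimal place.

14.9

Equation of motion (constant flow): PIP = Vt/C + R·V̇ + PEEP.
R·V̇ = PIP − Vt/C − PEEP = 32.5 − 440/50.0 − 12 = 32.5 − 8.8 − 12 = 11.7 cmH2O.
R = 11.7 / 0.7833 = 14.937 cmH2O·s/L.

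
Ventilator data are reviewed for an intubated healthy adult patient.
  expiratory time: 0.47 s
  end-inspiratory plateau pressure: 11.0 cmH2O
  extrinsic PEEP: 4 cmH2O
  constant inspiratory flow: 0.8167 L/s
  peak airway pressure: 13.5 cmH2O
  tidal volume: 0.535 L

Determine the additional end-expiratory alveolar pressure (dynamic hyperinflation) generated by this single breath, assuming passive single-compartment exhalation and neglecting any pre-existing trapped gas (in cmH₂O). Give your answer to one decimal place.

R = (PIP − Pplat)/V̇ = (13.5 − 11.0) / 0.8167 = 2.5/0.8167 = 3.061 cmH2O·s/L.
C = Vt/(Pplat − PEEP) = 535.0 / (11.0 − 4) = 535.0/7.0 = 76.429 mL/cmH2O.
τ = R × C = 3.061 × 0.07643 L/cmH2O = 0.234 s.
Fraction remaining = e^(−Te/τ) = e^(−0.47/0.234) = 0.1342; trapped volume = 535.0 × 0.1342 = 71.797 mL.
Additional alveolar pressure from trapping ≈ V_trapped / C = 71.797 / 76.429 = 0.9394 cmH2O.

0.9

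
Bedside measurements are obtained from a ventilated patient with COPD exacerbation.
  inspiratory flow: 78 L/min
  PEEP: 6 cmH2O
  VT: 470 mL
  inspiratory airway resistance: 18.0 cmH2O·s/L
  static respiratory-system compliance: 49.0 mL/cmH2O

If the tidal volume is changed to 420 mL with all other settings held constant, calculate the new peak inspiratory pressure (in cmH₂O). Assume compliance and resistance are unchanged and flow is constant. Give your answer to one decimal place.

Flow: 78 L/min ÷ 60 = 1.3 L/s.
PIP = Vt/C + R·V̇ + PEEP (constant-flow equation of motion).
Only the elastic term changes: ΔPIP = ΔVt / C = (420 − 470) / 49.0 = -1.02 cmH2O.
Original PIP = 470/49.0 + 18.0×1.3 + 6 = 38.992 cmH2O; new PIP = 38.992 + (-1.02) = 37.972 cmH2O.

38.0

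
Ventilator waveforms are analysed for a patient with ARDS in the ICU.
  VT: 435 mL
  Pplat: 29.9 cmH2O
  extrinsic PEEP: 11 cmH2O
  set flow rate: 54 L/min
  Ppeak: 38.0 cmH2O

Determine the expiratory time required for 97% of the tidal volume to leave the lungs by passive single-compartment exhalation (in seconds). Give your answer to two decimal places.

0.73

Flow: 54 L/min ÷ 60 = 0.9 L/s.
R = (PIP − Pplat)/V̇ = (38.0 − 29.9) / 0.9 = 8.1/0.9 = 9.0 cmH2O·s/L.
C = Vt/(Pplat − PEEP) = 435.0 / (29.9 − 11) = 435.0/18.9 = 23.016 mL/cmH2O.
τ = R × C = 9.0 × 0.02302 L/cmH2O = 0.2072 s.
t = −τ·ln(1 − 0.97) = −0.2072·ln(0.03) = 0.7266 s.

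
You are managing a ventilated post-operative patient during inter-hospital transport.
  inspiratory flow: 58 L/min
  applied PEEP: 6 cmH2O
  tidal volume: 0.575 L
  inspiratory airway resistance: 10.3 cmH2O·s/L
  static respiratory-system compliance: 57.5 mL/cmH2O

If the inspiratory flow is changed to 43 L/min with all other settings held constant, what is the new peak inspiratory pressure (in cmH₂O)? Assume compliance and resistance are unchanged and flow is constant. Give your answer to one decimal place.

Flow: 58 L/min ÷ 60 = 0.9667 L/s.
New flow: 43 L/min ÷ 60 = 0.7167 L/s.
PIP = Vt/C + R·V̇ + PEEP (constant-flow equation of motion).
Only the resistive term changes: ΔPIP = R × ΔV̇ = 10.3 × (0.7167 − 0.9667) = 10.3 × -0.25 = -2.575 cmH2O.
Original PIP = 575/57.5 + 10.3×0.9667 + 6 = 25.957 cmH2O; new PIP = 25.957 + (-2.575) = 23.382 cmH2O.

23.4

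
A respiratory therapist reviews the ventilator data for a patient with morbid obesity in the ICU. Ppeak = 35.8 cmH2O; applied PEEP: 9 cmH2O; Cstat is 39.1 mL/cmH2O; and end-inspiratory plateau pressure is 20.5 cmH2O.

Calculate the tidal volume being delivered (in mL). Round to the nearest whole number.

Vt = Cstat × (Pplat − PEEP) = 39.1 × (20.5 − 9) = 39.1 × 11.5 = 449.65 mL.

450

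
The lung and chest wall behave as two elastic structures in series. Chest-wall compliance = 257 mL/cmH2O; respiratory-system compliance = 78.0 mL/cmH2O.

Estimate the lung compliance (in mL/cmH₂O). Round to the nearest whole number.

112

1/CL = 1/Crs − 1/Ccw.
1/CL = 1/78.0 − 1/257 = 0.008929.
CL = 111.99 mL/cmH2O.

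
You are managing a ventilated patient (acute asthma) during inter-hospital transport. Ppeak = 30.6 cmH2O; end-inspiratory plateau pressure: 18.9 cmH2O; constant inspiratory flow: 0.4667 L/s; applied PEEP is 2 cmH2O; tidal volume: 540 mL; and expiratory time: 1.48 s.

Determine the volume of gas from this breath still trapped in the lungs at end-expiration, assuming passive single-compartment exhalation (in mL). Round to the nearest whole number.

R = (PIP − Pplat)/V̇ = (30.6 − 18.9) / 0.4667 = 11.7/0.4667 = 25.07 cmH2O·s/L.
C = Vt/(Pplat − PEEP) = 540.0 / (18.9 − 2) = 540.0/16.9 = 31.953 mL/cmH2O.
τ = R × C = 25.07 × 0.03195 L/cmH2O = 0.801 s.
Fraction remaining = e^(−Te/τ) = e^(−1.48/0.801) = 0.1576.
Trapped volume = 540.0 × 0.1576 = 85.104 mL.

85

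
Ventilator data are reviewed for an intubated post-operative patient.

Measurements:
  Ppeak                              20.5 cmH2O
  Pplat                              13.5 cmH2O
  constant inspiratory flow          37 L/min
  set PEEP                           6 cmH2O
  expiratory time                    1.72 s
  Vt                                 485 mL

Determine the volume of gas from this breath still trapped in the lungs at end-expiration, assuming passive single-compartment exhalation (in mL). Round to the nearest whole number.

Flow: 37 L/min ÷ 60 = 0.6167 L/s.
R = (PIP − Pplat)/V̇ = (20.5 − 13.5) / 0.6167 = 7.0/0.6167 = 11.351 cmH2O·s/L.
C = Vt/(Pplat − PEEP) = 485.0 / (13.5 − 6) = 485.0/7.5 = 64.667 mL/cmH2O.
τ = R × C = 11.351 × 0.06467 L/cmH2O = 0.7341 s.
Fraction remaining = e^(−Te/τ) = e^(−1.72/0.7341) = 0.09604.
Trapped volume = 485.0 × 0.09604 = 46.579 mL.

47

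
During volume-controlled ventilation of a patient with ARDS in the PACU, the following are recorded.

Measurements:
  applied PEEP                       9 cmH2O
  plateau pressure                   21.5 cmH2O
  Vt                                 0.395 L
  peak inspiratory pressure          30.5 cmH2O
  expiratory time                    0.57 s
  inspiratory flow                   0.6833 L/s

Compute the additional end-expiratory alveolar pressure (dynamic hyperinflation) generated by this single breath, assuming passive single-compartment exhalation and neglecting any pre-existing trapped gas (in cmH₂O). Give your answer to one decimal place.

R = (PIP − Pplat)/V̇ = (30.5 − 21.5) / 0.6833 = 9.0/0.6833 = 13.171 cmH2O·s/L.
C = Vt/(Pplat − PEEP) = 395.0 / (21.5 − 9) = 395.0/12.5 = 31.6 mL/cmH2O.
τ = R × C = 13.171 × 0.0316 L/cmH2O = 0.4162 s.
Fraction remaining = e^(−Te/τ) = e^(−0.57/0.4162) = 0.2542; trapped volume = 395.0 × 0.2542 = 100.41 mL.
Additional alveolar pressure from trapping ≈ V_trapped / C = 100.41 / 31.6 = 3.178 cmH2O.

3.2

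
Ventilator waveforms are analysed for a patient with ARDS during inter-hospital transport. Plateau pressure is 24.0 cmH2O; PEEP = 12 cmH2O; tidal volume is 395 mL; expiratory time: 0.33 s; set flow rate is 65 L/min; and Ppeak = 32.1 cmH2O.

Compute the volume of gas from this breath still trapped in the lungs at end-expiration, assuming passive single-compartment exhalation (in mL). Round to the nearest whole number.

103

Flow: 65 L/min ÷ 60 = 1.0833 L/s.
R = (PIP − Pplat)/V̇ = (32.1 − 24.0) / 1.0833 = 8.1/1.0833 = 7.477 cmH2O·s/L.
C = Vt/(Pplat − PEEP) = 395.0 / (24.0 − 12) = 395.0/12.0 = 32.917 mL/cmH2O.
τ = R × C = 7.477 × 0.03292 L/cmH2O = 0.2461 s.
Fraction remaining = e^(−Te/τ) = e^(−0.33/0.2461) = 0.2616.
Trapped volume = 395.0 × 0.2616 = 103.33 mL.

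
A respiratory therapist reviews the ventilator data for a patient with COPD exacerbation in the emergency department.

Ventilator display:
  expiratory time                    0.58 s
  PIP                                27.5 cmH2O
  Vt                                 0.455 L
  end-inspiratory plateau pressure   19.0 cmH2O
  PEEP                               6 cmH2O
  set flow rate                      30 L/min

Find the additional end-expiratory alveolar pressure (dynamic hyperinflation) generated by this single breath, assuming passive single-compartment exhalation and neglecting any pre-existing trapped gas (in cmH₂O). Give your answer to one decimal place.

Flow: 30 L/min ÷ 60 = 0.5 L/s.
R = (PIP − Pplat)/V̇ = (27.5 − 19.0) / 0.5 = 8.5/0.5 = 17.0 cmH2O·s/L.
C = Vt/(Pplat − PEEP) = 455.0 / (19.0 − 6) = 455.0/13.0 = 35.0 mL/cmH2O.
τ = R × C = 17.0 × 0.035 L/cmH2O = 0.595 s.
Fraction remaining = e^(−Te/τ) = e^(−0.58/0.595) = 0.3773; trapped volume = 455.0 × 0.3773 = 171.67 mL.
Additional alveolar pressure from trapping ≈ V_trapped / C = 171.67 / 35.0 = 4.905 cmH2O.

4.9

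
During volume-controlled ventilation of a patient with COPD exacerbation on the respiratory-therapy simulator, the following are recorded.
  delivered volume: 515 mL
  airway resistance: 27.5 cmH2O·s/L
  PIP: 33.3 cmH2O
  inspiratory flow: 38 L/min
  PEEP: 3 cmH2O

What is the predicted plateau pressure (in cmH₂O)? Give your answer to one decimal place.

Flow: 38 L/min ÷ 60 = 0.6333 L/s.
Pplat = PIP − Raw × flow = 33.3 − 27.5 × 0.6333 = 33.3 − 17.416 = 15.884 cmH2O.

15.9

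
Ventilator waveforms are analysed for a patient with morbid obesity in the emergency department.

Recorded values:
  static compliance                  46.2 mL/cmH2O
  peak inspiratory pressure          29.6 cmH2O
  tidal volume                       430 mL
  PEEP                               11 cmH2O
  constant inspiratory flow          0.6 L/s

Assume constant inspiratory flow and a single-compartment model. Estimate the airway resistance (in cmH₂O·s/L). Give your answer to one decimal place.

15.5

Equation of motion (constant flow): PIP = Vt/C + R·V̇ + PEEP.
R·V̇ = PIP − Vt/C − PEEP = 29.6 − 430/46.2 − 11 = 29.6 − 9.307 − 11 = 9.293 cmH2O.
R = 9.293 / 0.6 = 15.488 cmH2O·s/L.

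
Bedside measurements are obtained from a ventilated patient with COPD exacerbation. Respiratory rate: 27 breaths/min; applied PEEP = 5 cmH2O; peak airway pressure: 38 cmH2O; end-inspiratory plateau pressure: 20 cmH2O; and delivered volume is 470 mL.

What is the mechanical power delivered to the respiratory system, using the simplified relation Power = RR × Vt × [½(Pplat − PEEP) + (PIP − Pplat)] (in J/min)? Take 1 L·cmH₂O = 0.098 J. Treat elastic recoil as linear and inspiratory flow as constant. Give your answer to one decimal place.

Per-breath work = Vt × [½(Pplat−PEEP) + (PIP−Pplat)] = 0.470 × [0.5×15.0 + 18.0] = 0.470 × 25.5 = 11.985 L·cmH2O.
Power = 27 × 11.985 = 323.6 L·cmH2O/min.
× 0.098 J/(L·cmH2O) → 31.713 J/min.

31.7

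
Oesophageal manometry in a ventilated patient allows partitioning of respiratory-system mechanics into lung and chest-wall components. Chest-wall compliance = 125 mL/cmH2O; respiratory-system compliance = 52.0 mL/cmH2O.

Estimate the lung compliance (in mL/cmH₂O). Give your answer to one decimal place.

1/CL = 1/Crs − 1/Ccw.
1/CL = 1/52.0 − 1/125 = 0.01123.
CL = 89.047 mL/cmH2O.

89.0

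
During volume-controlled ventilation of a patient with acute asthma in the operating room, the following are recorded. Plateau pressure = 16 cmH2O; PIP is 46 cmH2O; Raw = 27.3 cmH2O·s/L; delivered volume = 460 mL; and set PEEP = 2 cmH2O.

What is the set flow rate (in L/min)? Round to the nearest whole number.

flow = (PIP − Pplat) / Raw = (46 − 16) / 27.3 = 1.099 L/s × 60 = 65.94 L/min.

66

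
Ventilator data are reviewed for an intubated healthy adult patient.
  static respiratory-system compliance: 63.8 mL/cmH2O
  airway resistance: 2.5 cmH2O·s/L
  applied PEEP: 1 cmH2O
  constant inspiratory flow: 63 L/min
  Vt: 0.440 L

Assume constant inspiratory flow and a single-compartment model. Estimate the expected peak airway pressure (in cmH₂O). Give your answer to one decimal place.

Flow: 63 L/min ÷ 60 = 1.05 L/s.
Equation of motion (constant flow): PIP = Vt/C + R·V̇ + PEEP.
PIP = 440/63.8 + 2.5×1.05 + 1 = 6.897 + 2.625 + 1 = 10.522 cmH2O.

10.5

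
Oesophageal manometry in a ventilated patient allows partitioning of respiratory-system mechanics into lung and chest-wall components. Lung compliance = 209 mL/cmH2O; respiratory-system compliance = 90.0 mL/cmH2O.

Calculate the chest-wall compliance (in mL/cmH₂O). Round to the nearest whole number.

1/Ccw = 1/Crs − 1/CL.
1/Ccw = 1/90.0 − 1/209 = 0.006326.
Ccw = 158.08 mL/cmH2O.

158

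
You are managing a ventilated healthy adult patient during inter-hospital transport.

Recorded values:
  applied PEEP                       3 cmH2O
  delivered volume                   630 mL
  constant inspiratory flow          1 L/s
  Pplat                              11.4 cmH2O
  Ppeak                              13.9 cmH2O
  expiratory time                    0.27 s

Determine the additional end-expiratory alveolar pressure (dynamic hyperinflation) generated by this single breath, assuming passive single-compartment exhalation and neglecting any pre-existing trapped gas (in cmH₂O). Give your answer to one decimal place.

R = (PIP − Pplat)/V̇ = (13.9 − 11.4) / 1 = 2.5/1 = 2.5 cmH2O·s/L.
C = Vt/(Pplat − PEEP) = 630.0 / (11.4 − 3) = 630.0/8.4 = 75.0 mL/cmH2O.
τ = R × C = 2.5 × 0.075 L/cmH2O = 0.1875 s.
Fraction remaining = e^(−Te/τ) = e^(−0.27/0.1875) = 0.2369; trapped volume = 630.0 × 0.2369 = 149.25 mL.
Additional alveolar pressure from trapping ≈ V_trapped / C = 149.25 / 75.0 = 1.99 cmH2O.

2.0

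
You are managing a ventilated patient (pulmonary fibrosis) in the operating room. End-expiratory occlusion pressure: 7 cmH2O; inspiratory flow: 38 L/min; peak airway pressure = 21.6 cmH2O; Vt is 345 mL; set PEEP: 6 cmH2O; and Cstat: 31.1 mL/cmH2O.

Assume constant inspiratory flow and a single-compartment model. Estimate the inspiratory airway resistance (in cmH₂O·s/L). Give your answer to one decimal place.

5.5

Flow: 38 L/min ÷ 60 = 0.6333 L/s.
Total PEEP = 7 cmH2O (set 6 + intrinsic 1); this is the baseline alveolar pressure.
Equation of motion (constant flow): PIP = Vt/C + R·V̇ + PEEP.
R·V̇ = PIP − Vt/C − PEEP = 21.6 − 345/31.1 − 7 = 21.6 − 11.093 − 7 = 3.507 cmH2O.
R = 3.507 / 0.6333 = 5.538 cmH2O·s/L.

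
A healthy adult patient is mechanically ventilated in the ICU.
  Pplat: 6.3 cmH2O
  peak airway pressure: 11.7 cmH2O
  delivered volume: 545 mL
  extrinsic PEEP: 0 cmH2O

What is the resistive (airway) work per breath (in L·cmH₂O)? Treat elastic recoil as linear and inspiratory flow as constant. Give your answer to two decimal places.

2.94

With constant inspiratory flow the resistive pressure is constant at PIP − Pplat = 11.7 − 6.3 = 5.4 cmH2O, so resistive work = 5.4 × 0.545 = 2.943 L·cmH2O.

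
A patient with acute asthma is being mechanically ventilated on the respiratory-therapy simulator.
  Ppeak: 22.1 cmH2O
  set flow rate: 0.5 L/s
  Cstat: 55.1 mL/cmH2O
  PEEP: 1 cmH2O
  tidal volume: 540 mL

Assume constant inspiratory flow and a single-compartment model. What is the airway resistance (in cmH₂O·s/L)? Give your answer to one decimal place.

22.6

Equation of motion (constant flow): PIP = Vt/C + R·V̇ + PEEP.
R·V̇ = PIP − Vt/C − PEEP = 22.1 − 540/55.1 − 1 = 22.1 − 9.8 − 1 = 11.3 cmH2O.
R = 11.3 / 0.5 = 22.6 cmH2O·s/L.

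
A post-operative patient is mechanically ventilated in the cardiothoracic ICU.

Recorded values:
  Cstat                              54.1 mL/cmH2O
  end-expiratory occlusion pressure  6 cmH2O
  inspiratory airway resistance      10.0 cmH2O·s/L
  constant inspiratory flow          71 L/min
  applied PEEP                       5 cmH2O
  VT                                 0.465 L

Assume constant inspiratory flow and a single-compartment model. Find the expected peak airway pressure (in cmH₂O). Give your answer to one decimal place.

Flow: 71 L/min ÷ 60 = 1.1833 L/s.
Total PEEP = 6 cmH2O (set 5 + intrinsic 1); this is the baseline alveolar pressure.
Equation of motion (constant flow): PIP = Vt/C + R·V̇ + PEEP.
PIP = 465/54.1 + 10.0×1.1833 + 6 = 8.595 + 11.833 + 6 = 26.428 cmH2O.

26.4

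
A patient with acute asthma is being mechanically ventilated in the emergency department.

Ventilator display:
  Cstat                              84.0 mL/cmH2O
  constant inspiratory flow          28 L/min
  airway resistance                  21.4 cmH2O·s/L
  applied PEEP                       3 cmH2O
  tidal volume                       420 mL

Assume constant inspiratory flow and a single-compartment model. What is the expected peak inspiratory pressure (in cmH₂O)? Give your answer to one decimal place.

18.0

Flow: 28 L/min ÷ 60 = 0.4667 L/s.
Equation of motion (constant flow): PIP = Vt/C + R·V̇ + PEEP.
PIP = 420/84.0 + 21.4×0.4667 + 3 = 5.0 + 9.987 + 3 = 17.987 cmH2O.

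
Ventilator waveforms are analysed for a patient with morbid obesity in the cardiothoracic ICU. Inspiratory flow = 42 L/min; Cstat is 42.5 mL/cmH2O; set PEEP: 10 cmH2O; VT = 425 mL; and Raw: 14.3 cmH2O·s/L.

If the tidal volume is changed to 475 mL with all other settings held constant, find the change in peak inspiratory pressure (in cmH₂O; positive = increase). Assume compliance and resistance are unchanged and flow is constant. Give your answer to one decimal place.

PIP = Vt/C + R·V̇ + PEEP (constant-flow equation of motion).
Only the elastic term changes: ΔPIP = ΔVt / C = (475 − 425) / 42.5 = 1.176 cmH2O.

1.2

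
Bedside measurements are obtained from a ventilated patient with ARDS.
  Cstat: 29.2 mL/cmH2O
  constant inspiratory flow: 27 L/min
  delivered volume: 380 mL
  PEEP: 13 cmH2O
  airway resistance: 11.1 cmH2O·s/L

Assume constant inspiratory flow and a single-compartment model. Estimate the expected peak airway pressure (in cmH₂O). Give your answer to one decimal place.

Flow: 27 L/min ÷ 60 = 0.45 L/s.
Equation of motion (constant flow): PIP = Vt/C + R·V̇ + PEEP.
PIP = 380/29.2 + 11.1×0.45 + 13 = 13.014 + 4.995 + 13 = 31.009 cmH2O.

31.0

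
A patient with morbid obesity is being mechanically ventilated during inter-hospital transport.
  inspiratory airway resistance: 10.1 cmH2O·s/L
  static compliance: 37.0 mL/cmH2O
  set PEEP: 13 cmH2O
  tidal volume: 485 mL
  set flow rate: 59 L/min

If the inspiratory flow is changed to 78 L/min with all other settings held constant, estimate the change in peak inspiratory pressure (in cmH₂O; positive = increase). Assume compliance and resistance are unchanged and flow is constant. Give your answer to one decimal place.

3.2

Flow: 59 L/min ÷ 60 = 0.9833 L/s.
New flow: 78 L/min ÷ 60 = 1.3 L/s.
PIP = Vt/C + R·V̇ + PEEP (constant-flow equation of motion).
Only the resistive term changes: ΔPIP = R × ΔV̇ = 10.1 × (1.3 − 0.9833) = 10.1 × 0.3167 = 3.199 cmH2O.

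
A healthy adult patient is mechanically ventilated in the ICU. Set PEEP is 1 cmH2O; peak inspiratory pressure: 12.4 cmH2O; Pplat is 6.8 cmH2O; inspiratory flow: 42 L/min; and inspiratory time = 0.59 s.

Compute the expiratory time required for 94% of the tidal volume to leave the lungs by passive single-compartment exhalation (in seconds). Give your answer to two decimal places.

1.60

Flow: 42 L/min ÷ 60 = 0.7 L/s.
Vt = flow × Ti = 0.7 L/s × 0.59 s × 1000 mL/L = 413.0 mL.
R = (PIP − Pplat)/V̇ = (12.4 − 6.8) / 0.7 = 5.6/0.7 = 8.0 cmH2O·s/L.
C = Vt/(Pplat − PEEP) = 413.0 / (6.8 − 1) = 413.0/5.8 = 71.207 mL/cmH2O.
τ = R × C = 8.0 × 0.07121 L/cmH2O = 0.5697 s.
t = −τ·ln(1 − 0.94) = −0.5697·ln(0.06) = 1.603 s.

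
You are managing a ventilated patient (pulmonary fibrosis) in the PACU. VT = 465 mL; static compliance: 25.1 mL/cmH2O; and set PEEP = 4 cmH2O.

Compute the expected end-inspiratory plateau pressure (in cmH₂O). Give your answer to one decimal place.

Pplat = PEEP + Vt / Cstat = 4 + 465 / 25.1 = 4 + 18.526 = 22.526 cmH2O.

22.5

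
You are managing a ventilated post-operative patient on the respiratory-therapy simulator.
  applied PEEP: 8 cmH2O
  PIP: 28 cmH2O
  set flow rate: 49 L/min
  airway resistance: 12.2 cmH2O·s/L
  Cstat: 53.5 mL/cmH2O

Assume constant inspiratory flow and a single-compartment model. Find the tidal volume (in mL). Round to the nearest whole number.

Flow: 49 L/min ÷ 60 = 0.8167 L/s.
Equation of motion (constant flow): PIP = Vt/C + R·V̇ + PEEP.
Vt/C = PIP − R·V̇ − PEEP = 28 − 9.964 − 8 = 10.036 cmH2O.
Vt = C × 10.036 = 53.5 × 10.036 = 536.93 mL.

537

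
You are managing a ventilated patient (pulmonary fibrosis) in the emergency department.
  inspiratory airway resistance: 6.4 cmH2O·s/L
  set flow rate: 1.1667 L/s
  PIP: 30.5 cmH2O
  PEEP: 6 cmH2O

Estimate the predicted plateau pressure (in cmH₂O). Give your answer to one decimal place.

23.0

Pplat = PIP − Raw × flow = 30.5 − 6.4 × 1.1667 = 30.5 − 7.467 = 23.033 cmH2O.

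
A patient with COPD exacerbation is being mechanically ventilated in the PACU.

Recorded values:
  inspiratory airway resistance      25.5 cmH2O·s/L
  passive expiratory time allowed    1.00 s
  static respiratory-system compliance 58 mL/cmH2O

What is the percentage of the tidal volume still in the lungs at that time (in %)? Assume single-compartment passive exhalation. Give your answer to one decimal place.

τ = R × C = 25.5 × 58 mL/cmH2O = 25.5 × 0.058 L/cmH2O = 1.479 s.
Passive exhalation: V(t)/V₀ = e^(−t/τ) = e^(−1.00/1.479) = 0.5086.
Fraction remaining = 0.5086 → 50.86%.

50.9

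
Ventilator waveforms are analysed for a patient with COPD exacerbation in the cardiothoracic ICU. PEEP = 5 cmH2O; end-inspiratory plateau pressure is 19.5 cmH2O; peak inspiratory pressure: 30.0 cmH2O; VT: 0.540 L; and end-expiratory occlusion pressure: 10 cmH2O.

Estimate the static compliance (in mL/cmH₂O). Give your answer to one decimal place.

End-expiratory occlusion gives total PEEP = 10 cmH2O (intrinsic PEEP = 10 − 5 = 5). Use total PEEP for the elastic gradient.
Cstat = Vt / (Pplat − PEEPtotal) = 540 / (19.5 − 10) = 540 / 9.5 = 56.842 mL/cmH2O.

56.8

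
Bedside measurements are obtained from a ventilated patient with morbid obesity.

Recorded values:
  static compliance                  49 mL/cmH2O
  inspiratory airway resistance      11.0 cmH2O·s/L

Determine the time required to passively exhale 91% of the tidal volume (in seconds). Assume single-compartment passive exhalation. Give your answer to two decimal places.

1.30

τ = R × C = 11.0 × 49 mL/cmH2O = 11.0 × 0.049 L/cmH2O = 0.539 s.
Exhaled fraction f = 1 − e^(−t/τ) → t = −τ·ln(1 − f) = −0.539·ln(0.09) = 1.298 s.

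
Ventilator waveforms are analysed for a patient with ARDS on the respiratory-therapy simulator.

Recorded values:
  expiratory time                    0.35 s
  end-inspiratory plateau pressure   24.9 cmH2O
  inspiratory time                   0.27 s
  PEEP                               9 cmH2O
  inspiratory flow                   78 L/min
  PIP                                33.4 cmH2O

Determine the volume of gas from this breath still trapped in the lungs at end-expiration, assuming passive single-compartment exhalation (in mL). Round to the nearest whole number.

31

Flow: 78 L/min ÷ 60 = 1.3 L/s.
Vt = flow × Ti = 1.3 L/s × 0.27 s × 1000 mL/L = 351.0 mL.
R = (PIP − Pplat)/V̇ = (33.4 − 24.9) / 1.3 = 8.5/1.3 = 6.538 cmH2O·s/L.
C = Vt/(Pplat − PEEP) = 351.0 / (24.9 − 9) = 351.0/15.9 = 22.075 mL/cmH2O.
τ = R × C = 6.538 × 0.02208 L/cmH2O = 0.1444 s.
Fraction remaining = e^(−Te/τ) = e^(−0.35/0.1444) = 0.08858.
Trapped volume = 351.0 × 0.08858 = 31.092 mL.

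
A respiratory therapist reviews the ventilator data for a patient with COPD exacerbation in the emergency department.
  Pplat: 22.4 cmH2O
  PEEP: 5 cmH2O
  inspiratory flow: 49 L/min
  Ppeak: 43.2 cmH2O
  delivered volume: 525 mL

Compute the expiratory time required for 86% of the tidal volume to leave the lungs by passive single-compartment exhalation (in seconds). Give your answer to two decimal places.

Flow: 49 L/min ÷ 60 = 0.8167 L/s.
R = (PIP − Pplat)/V̇ = (43.2 − 22.4) / 0.8167 = 20.8/0.8167 = 25.468 cmH2O·s/L.
C = Vt/(Pplat − PEEP) = 525.0 / (22.4 − 5) = 525.0/17.4 = 30.172 mL/cmH2O.
τ = R × C = 25.468 × 0.03017 L/cmH2O = 0.7684 s.
t = −τ·ln(1 − 0.86) = −0.7684·ln(0.14) = 1.511 s.

1.51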